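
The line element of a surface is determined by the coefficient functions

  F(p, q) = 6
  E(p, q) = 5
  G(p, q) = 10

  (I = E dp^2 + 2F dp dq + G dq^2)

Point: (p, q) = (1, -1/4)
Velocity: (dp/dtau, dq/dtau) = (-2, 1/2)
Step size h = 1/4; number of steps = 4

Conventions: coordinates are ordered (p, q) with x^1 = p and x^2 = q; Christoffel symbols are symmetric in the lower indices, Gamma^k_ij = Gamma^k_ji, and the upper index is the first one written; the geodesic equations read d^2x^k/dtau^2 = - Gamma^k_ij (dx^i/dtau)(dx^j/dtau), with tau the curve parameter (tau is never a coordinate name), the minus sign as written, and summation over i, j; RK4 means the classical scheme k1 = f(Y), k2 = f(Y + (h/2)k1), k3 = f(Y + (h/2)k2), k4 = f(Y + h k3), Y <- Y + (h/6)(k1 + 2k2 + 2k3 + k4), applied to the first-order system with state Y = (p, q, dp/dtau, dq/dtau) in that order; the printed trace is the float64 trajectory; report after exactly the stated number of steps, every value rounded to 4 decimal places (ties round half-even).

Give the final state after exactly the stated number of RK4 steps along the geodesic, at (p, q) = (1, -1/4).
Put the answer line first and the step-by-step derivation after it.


Answer: p = -1.0000, q = 0.2500, dp/dtau = -2.0000, dq/dtau = 0.5000

f(Y) = (dp/dtau, dq/dtau, -Gamma^p_ij Y'^i Y'^j, -Gamma^q_ij Y'^i Y'^j) with the Gammas evaluated at the stage position; h = 0.250000; intermediate values shown to 6 dp
step 0: p = 1.0000, q = -0.2500, dp/dtau = -2.0000, dq/dtau = 0.5000
step 1:
  k1: at (p, q) = (1.000000, -0.250000), (dp/dtau, dq/dtau) = (-2.000000, 0.500000); Gamma_ppp = 0.000000, Gamma_ppq = 0.000000, Gamma_pqq = 0.000000, Gamma_qpp = 0.000000, Gamma_qpq = 0.000000, Gamma_qqq = 0.000000; k1 = (-2.000000, 0.500000, 0.000000, 0.000000)
  k2: at (p, q) = (0.750000, -0.187500), (dp/dtau, dq/dtau) = (-2.000000, 0.500000); Gamma_ppp = 0.000000, Gamma_ppq = 0.000000, Gamma_pqq = 0.000000, Gamma_qpp = 0.000000, Gamma_qpq = 0.000000, Gamma_qqq = 0.000000; k2 = (-2.000000, 0.500000, 0.000000, 0.000000)
  k3: at (p, q) = (0.750000, -0.187500), (dp/dtau, dq/dtau) = (-2.000000, 0.500000); Gamma_ppp = 0.000000, Gamma_ppq = 0.000000, Gamma_pqq = 0.000000, Gamma_qpp = 0.000000, Gamma_qpq = 0.000000, Gamma_qqq = 0.000000; k3 = (-2.000000, 0.500000, 0.000000, 0.000000)
  k4: at (p, q) = (0.500000, -0.125000), (dp/dtau, dq/dtau) = (-2.000000, 0.500000); Gamma_ppp = 0.000000, Gamma_ppq = 0.000000, Gamma_pqq = 0.000000, Gamma_qpp = 0.000000, Gamma_qpq = 0.000000, Gamma_qqq = 0.000000; k4 = (-2.000000, 0.500000, 0.000000, 0.000000)
  Y <- Y + (h/6)(k1 + 2k2 + 2k3 + k4): p = 0.5000, q = -0.1250, dp/dtau = -2.0000, dq/dtau = 0.5000
step 2:
  k1: at (p, q) = (0.500000, -0.125000), (dp/dtau, dq/dtau) = (-2.000000, 0.500000); Gamma_ppp = 0.000000, Gamma_ppq = 0.000000, Gamma_pqq = 0.000000, Gamma_qpp = 0.000000, Gamma_qpq = 0.000000, Gamma_qqq = 0.000000; k1 = (-2.000000, 0.500000, 0.000000, 0.000000)
  k2: at (p, q) = (0.250000, -0.062500), (dp/dtau, dq/dtau) = (-2.000000, 0.500000); Gamma_ppp = 0.000000, Gamma_ppq = 0.000000, Gamma_pqq = 0.000000, Gamma_qpp = 0.000000, Gamma_qpq = 0.000000, Gamma_qqq = 0.000000; k2 = (-2.000000, 0.500000, 0.000000, 0.000000)
  k3: at (p, q) = (0.250000, -0.062500), (dp/dtau, dq/dtau) = (-2.000000, 0.500000); Gamma_ppp = 0.000000, Gamma_ppq = 0.000000, Gamma_pqq = 0.000000, Gamma_qpp = 0.000000, Gamma_qpq = 0.000000, Gamma_qqq = 0.000000; k3 = (-2.000000, 0.500000, 0.000000, 0.000000)
  k4: at (p, q) = (0.000000, 0.000000), (dp/dtau, dq/dtau) = (-2.000000, 0.500000); Gamma_ppp = 0.000000, Gamma_ppq = 0.000000, Gamma_pqq = 0.000000, Gamma_qpp = 0.000000, Gamma_qpq = 0.000000, Gamma_qqq = 0.000000; k4 = (-2.000000, 0.500000, 0.000000, 0.000000)
  Y <- Y + (h/6)(k1 + 2k2 + 2k3 + k4): p = 0.0000, q = 0.0000, dp/dtau = -2.0000, dq/dtau = 0.5000
step 3:
  k1: at (p, q) = (0.000000, 0.000000), (dp/dtau, dq/dtau) = (-2.000000, 0.500000); Gamma_ppp = 0.000000, Gamma_ppq = 0.000000, Gamma_pqq = 0.000000, Gamma_qpp = 0.000000, Gamma_qpq = 0.000000, Gamma_qqq = 0.000000; k1 = (-2.000000, 0.500000, 0.000000, 0.000000)
  k2: at (p, q) = (-0.250000, 0.062500), (dp/dtau, dq/dtau) = (-2.000000, 0.500000); Gamma_ppp = 0.000000, Gamma_ppq = 0.000000, Gamma_pqq = 0.000000, Gamma_qpp = 0.000000, Gamma_qpq = 0.000000, Gamma_qqq = 0.000000; k2 = (-2.000000, 0.500000, 0.000000, 0.000000)
  k3: at (p, q) = (-0.250000, 0.062500), (dp/dtau, dq/dtau) = (-2.000000, 0.500000); Gamma_ppp = 0.000000, Gamma_ppq = 0.000000, Gamma_pqq = 0.000000, Gamma_qpp = 0.000000, Gamma_qpq = 0.000000, Gamma_qqq = 0.000000; k3 = (-2.000000, 0.500000, 0.000000, 0.000000)
  k4: at (p, q) = (-0.500000, 0.125000), (dp/dtau, dq/dtau) = (-2.000000, 0.500000); Gamma_ppp = 0.000000, Gamma_ppq = 0.000000, Gamma_pqq = 0.000000, Gamma_qpp = 0.000000, Gamma_qpq = 0.000000, Gamma_qqq = 0.000000; k4 = (-2.000000, 0.500000, 0.000000, 0.000000)
  Y <- Y + (h/6)(k1 + 2k2 + 2k3 + k4): p = -0.5000, q = 0.1250, dp/dtau = -2.0000, dq/dtau = 0.5000
step 4:
  k1: at (p, q) = (-0.500000, 0.125000), (dp/dtau, dq/dtau) = (-2.000000, 0.500000); Gamma_ppp = 0.000000, Gamma_ppq = 0.000000, Gamma_pqq = 0.000000, Gamma_qpp = 0.000000, Gamma_qpq = 0.000000, Gamma_qqq = 0.000000; k1 = (-2.000000, 0.500000, 0.000000, 0.000000)
  k2: at (p, q) = (-0.750000, 0.187500), (dp/dtau, dq/dtau) = (-2.000000, 0.500000); Gamma_ppp = 0.000000, Gamma_ppq = 0.000000, Gamma_pqq = 0.000000, Gamma_qpp = 0.000000, Gamma_qpq = 0.000000, Gamma_qqq = 0.000000; k2 = (-2.000000, 0.500000, 0.000000, 0.000000)
  k3: at (p, q) = (-0.750000, 0.187500), (dp/dtau, dq/dtau) = (-2.000000, 0.500000); Gamma_ppp = 0.000000, Gamma_ppq = 0.000000, Gamma_pqq = 0.000000, Gamma_qpp = 0.000000, Gamma_qpq = 0.000000, Gamma_qqq = 0.000000; k3 = (-2.000000, 0.500000, 0.000000, 0.000000)
  k4: at (p, q) = (-1.000000, 0.250000), (dp/dtau, dq/dtau) = (-2.000000, 0.500000); Gamma_ppp = 0.000000, Gamma_ppq = 0.000000, Gamma_pqq = 0.000000, Gamma_qpp = 0.000000, Gamma_qpq = 0.000000, Gamma_qqq = 0.000000; k4 = (-2.000000, 0.500000, 0.000000, 0.000000)
  Y <- Y + (h/6)(k1 + 2k2 + 2k3 + k4): p = -1.0000, q = 0.2500, dp/dtau = -2.0000, dq/dtau = 0.5000


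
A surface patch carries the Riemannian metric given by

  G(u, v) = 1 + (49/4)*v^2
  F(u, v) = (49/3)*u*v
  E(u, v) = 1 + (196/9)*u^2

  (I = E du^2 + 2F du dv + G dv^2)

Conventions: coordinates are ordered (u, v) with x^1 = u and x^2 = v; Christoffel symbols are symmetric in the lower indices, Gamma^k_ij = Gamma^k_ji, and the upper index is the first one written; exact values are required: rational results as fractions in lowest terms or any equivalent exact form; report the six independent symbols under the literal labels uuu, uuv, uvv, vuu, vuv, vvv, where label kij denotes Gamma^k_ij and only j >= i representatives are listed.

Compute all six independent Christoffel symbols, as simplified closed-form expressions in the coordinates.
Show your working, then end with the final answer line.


E = 1 + (196/9)*u^2; F = (49/3)*u*v; G = 1 + (49/4)*v^2
Gamma^k_ij = (1/2) g^{kl} (d_i g_jl + d_j g_il - d_l g_ij), with g^inv = (1/(EG-F^2)) [[G, -F], [-F, E]]
first partials: E_u = (392/9)*u, E_v = 0, F_u = (49/3)*v, F_v = (49/3)*u, G_u = 0, G_v = (49/2)*v
D = EG - F^2 = 1 + (49/4)*v^2 + (196/9)*u^2
expanded: Gamma^u_uu = (G E_u - 2F F_u + F E_v)/(2D), Gamma^u_uv = (G E_v - F G_u)/(2D), Gamma^u_vv = (2G F_v - G G_u - F G_v)/(2D), Gamma^v_uu = (2E F_u - E E_v - F E_u)/(2D), Gamma^v_uv = (E G_u - F E_v)/(2D), Gamma^v_vv = (E G_v - 2F F_v + F G_u)/(2D); substitute and cancel common factors

Answer: Gamma_uuu = 784*u/(784*u^2 + 441*v^2 + 36), Gamma_uuv = 0, Gamma_uvv = 588*u/(784*u^2 + 441*v^2 + 36), Gamma_vuu = 588*v/(784*u^2 + 441*v^2 + 36), Gamma_vuv = 0, Gamma_vvv = 441*v/(784*u^2 + 441*v^2 + 36)


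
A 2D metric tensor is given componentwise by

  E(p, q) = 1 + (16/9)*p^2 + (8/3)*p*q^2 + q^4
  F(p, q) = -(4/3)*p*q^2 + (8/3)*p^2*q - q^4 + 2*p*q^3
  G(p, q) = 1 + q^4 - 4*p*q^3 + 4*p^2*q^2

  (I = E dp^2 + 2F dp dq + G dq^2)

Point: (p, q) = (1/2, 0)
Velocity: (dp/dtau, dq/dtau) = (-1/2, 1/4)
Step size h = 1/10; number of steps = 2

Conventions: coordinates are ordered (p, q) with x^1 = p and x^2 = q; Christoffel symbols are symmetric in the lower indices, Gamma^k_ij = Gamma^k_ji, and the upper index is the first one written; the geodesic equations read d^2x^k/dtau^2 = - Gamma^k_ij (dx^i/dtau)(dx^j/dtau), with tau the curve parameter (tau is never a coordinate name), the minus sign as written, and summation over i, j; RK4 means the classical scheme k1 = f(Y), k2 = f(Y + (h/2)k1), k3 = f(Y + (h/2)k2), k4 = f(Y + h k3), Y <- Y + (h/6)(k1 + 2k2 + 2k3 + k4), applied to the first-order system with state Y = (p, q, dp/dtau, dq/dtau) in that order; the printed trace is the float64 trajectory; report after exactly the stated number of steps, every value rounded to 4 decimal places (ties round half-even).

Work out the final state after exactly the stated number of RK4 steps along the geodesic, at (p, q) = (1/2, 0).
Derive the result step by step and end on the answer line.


f(Y) = (dp/dtau, dq/dtau, -Gamma^p_ij Y'^i Y'^j, -Gamma^q_ij Y'^i Y'^j) with the Gammas evaluated at the stage position; h = 0.100000; intermediate values shown to 6 dp
step 0: p = 0.5000, q = 0.0000, dp/dtau = -0.5000, dq/dtau = 0.2500
step 1:
  k1: at (p, q) = (0.500000, 0.000000), (dp/dtau, dq/dtau) = (-0.500000, 0.250000); Gamma_ppp = 0.615385, Gamma_ppq = 0.000000, Gamma_pqq = 0.461538, Gamma_qpp = 0.000000, Gamma_qpq = 0.000000, Gamma_qqq = 0.000000; k1 = (-0.500000, 0.250000, -0.182692, 0.000000)
  k2: at (p, q) = (0.475000, 0.012500), (dp/dtau, dq/dtau) = (-0.509135, 0.250000); Gamma_ppp = 0.602701, Gamma_ppq = 0.011301, Gamma_pqq = 0.418124, Gamma_qpp = 0.011149, Gamma_qpq = 0.000209, Gamma_qqq = 0.007735; k2 = (-0.509135, 0.250000, -0.179487, -0.003320)
  k3: at (p, q) = (0.474543, 0.012500), (dp/dtau, dq/dtau) = (-0.508974, 0.249834); Gamma_ppp = 0.602453, Gamma_ppq = 0.011296, Gamma_pqq = 0.417539, Gamma_qpp = 0.011144, Gamma_qpq = 0.000209, Gamma_qqq = 0.007724; k3 = (-0.508974, 0.249834, -0.179257, -0.003316)
  k4: at (p, q) = (0.449103, 0.024983), (dp/dtau, dq/dtau) = (-0.517926, 0.249668); Gamma_ppp = 0.587765, Gamma_ppq = 0.022027, Gamma_pqq = 0.373924, Gamma_qpp = 0.021392, Gamma_qpq = 0.000802, Gamma_qqq = 0.013609; k4 = (-0.517926, 0.249668, -0.175278, -0.006379)
  Y <- Y + (h/6)(k1 + 2k2 + 2k3 + k4): p = 0.4491, q = 0.0250, dp/dtau = -0.5179, dq/dtau = 0.2497
step 2:
  k1: at (p, q) = (0.449098, 0.024989), (dp/dtau, dq/dtau) = (-0.517924, 0.249672); Gamma_ppp = 0.587762, Gamma_ppq = 0.022031, Gamma_pqq = 0.373913, Gamma_qpp = 0.021396, Gamma_qpq = 0.000802, Gamma_qqq = 0.013611; k1 = (-0.517924, 0.249672, -0.175275, -0.006380)
  k2: at (p, q) = (0.423201, 0.037473), (dp/dtau, dq/dtau) = (-0.526688, 0.249353); Gamma_ppp = 0.570995, Gamma_ppq = 0.032095, Gamma_pqq = 0.330374, Gamma_qpp = 0.030598, Gamma_qpq = 0.001720, Gamma_qqq = 0.017704; k2 = (-0.526688, 0.249353, -0.170506, -0.009137)
  k3: at (p, q) = (0.422763, 0.037457), (dp/dtau, dq/dtau) = (-0.526450, 0.249216); Gamma_ppp = 0.570692, Gamma_ppq = 0.032064, Gamma_pqq = 0.329837, Gamma_qpp = 0.030568, Gamma_qpq = 0.001717, Gamma_qqq = 0.017667; k3 = (-0.526450, 0.249216, -0.170239, -0.009118)
  k4: at (p, q) = (0.396453, 0.049911), (dp/dtau, dq/dtau) = (-0.534948, 0.248761); Gamma_ppp = 0.551742, Gamma_ppq = 0.041307, Gamma_pqq = 0.286803, Gamma_qpp = 0.038525, Gamma_qpq = 0.002884, Gamma_qqq = 0.020026; k4 = (-0.534948, 0.248761, -0.164646, -0.011496)
  Y <- Y + (h/6)(k1 + 2k2 + 2k3 + k4): p = 0.3964, q = 0.0499, dp/dtau = -0.5349, dq/dtau = 0.2488

Answer: p = 0.3964, q = 0.0499, dp/dtau = -0.5349, dq/dtau = 0.2488


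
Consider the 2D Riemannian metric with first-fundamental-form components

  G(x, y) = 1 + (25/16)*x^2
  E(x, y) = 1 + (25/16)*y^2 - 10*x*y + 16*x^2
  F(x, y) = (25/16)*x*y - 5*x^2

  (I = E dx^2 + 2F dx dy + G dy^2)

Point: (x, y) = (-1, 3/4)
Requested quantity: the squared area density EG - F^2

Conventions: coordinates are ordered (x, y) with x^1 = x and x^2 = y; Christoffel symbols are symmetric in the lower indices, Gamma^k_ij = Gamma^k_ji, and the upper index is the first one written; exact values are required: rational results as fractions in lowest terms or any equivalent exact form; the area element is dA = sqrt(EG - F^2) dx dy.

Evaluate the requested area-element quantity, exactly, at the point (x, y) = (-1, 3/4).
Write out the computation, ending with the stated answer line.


E = 6497/256, F = -395/64, G = 41/16; EG - F^2 = 6897/256

Answer: EG - F^2 = 6897/256


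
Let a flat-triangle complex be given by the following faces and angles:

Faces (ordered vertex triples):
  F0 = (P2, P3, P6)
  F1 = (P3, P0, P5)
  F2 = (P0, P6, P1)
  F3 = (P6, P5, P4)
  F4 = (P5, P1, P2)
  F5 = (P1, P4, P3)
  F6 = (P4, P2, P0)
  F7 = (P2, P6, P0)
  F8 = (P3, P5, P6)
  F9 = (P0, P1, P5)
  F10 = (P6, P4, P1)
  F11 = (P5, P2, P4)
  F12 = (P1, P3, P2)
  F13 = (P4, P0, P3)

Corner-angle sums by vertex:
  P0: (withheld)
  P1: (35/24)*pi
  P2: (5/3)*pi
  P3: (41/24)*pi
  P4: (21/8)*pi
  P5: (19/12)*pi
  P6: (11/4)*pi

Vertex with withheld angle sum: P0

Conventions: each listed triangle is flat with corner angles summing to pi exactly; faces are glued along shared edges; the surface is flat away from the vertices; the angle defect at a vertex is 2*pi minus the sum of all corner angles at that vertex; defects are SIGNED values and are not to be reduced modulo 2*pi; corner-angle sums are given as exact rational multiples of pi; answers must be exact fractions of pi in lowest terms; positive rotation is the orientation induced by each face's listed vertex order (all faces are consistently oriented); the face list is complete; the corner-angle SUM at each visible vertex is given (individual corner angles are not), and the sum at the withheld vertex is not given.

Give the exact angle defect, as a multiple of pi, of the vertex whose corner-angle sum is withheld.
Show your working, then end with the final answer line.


V = 7, E = 21, F = 14; chi = V - E + F = 0
Gauss-Bonnet: total defect = 2*pi*chi = 0; visible defects sum to (5/24)*pi

Answer: defect(P0) = (-5/24)*pi


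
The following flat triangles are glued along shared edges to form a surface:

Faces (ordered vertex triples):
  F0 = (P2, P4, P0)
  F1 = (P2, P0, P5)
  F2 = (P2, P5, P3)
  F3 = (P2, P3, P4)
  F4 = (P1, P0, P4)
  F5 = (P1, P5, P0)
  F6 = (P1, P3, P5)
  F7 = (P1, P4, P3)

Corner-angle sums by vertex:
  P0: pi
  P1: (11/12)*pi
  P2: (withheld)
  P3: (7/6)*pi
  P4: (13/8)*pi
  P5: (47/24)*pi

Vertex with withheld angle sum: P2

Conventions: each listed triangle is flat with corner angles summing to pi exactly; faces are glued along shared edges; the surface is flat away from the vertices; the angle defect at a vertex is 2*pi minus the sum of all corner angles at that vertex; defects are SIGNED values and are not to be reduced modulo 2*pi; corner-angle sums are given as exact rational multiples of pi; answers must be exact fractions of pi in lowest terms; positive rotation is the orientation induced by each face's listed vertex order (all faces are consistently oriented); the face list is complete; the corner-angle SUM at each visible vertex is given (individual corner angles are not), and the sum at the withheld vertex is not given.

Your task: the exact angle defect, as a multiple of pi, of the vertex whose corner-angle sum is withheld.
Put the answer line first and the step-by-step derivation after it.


Answer: defect(P2) = (2/3)*pi

V = 6, E = 12, F = 8; chi = V - E + F = 2
Gauss-Bonnet: total defect = 2*pi*chi = 4*pi; visible defects sum to (10/3)*pi


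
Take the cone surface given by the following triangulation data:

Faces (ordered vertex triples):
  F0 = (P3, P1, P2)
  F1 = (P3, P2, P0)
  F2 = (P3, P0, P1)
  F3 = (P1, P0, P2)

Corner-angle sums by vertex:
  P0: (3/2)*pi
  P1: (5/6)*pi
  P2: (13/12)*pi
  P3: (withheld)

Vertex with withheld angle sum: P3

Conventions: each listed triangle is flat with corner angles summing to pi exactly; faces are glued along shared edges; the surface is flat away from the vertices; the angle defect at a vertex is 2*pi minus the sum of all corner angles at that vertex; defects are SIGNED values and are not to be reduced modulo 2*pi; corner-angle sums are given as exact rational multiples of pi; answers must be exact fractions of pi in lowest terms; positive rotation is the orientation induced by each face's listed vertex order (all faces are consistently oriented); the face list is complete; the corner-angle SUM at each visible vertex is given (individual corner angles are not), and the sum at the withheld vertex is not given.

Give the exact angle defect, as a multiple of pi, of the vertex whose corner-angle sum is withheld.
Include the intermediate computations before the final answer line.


V = 4, E = 6, F = 4; chi = V - E + F = 2
Gauss-Bonnet: total defect = 2*pi*chi = 4*pi; visible defects sum to (31/12)*pi

Answer: defect(P3) = (17/12)*pi


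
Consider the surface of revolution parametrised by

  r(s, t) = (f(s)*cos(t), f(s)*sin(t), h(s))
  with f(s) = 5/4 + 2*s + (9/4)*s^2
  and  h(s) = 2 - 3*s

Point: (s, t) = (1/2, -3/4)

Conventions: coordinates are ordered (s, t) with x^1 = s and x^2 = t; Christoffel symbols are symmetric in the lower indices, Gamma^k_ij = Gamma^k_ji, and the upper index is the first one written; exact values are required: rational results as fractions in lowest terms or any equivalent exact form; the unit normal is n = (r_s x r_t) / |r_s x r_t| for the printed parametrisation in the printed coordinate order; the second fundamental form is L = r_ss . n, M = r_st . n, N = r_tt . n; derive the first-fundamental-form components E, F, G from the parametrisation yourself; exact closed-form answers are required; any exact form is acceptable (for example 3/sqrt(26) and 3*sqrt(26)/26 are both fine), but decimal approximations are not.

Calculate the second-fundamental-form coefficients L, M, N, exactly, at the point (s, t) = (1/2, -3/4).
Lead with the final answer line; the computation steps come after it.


Answer: L = 54*sqrt(433)/433, M = 0, N = -135*sqrt(433)/1732

f = 45/16, f' = 17/4, f'' = 9/2, h' = -3, h'' = 0
E = 433/16, F = 0, G = 2025/256; answer radicand W^2 = 433/16
unnormalised second-form numerators: l = 27/2, m = 0, n = -135/16; L = l/sqrt(433/16), and similarly M = m/sqrt(W^2), N = n/sqrt(W^2)


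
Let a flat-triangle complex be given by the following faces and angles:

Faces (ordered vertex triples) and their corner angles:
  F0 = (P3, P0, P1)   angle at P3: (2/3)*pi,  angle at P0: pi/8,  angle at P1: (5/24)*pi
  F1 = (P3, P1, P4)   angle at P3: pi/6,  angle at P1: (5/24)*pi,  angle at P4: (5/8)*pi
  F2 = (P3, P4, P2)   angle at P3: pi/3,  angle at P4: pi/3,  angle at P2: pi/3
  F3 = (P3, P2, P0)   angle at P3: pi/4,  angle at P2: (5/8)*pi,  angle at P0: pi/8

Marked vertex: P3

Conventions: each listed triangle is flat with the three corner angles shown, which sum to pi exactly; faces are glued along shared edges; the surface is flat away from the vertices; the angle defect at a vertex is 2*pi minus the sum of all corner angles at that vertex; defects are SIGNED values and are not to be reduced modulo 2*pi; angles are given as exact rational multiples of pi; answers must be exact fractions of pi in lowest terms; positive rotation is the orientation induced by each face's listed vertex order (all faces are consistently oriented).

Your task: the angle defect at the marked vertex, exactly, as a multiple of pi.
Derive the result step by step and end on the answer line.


Sum of corner angles at P3: (17/12)*pi
defect = 2*pi - (17/12)*pi

Answer: defect(P3) = (7/12)*pi


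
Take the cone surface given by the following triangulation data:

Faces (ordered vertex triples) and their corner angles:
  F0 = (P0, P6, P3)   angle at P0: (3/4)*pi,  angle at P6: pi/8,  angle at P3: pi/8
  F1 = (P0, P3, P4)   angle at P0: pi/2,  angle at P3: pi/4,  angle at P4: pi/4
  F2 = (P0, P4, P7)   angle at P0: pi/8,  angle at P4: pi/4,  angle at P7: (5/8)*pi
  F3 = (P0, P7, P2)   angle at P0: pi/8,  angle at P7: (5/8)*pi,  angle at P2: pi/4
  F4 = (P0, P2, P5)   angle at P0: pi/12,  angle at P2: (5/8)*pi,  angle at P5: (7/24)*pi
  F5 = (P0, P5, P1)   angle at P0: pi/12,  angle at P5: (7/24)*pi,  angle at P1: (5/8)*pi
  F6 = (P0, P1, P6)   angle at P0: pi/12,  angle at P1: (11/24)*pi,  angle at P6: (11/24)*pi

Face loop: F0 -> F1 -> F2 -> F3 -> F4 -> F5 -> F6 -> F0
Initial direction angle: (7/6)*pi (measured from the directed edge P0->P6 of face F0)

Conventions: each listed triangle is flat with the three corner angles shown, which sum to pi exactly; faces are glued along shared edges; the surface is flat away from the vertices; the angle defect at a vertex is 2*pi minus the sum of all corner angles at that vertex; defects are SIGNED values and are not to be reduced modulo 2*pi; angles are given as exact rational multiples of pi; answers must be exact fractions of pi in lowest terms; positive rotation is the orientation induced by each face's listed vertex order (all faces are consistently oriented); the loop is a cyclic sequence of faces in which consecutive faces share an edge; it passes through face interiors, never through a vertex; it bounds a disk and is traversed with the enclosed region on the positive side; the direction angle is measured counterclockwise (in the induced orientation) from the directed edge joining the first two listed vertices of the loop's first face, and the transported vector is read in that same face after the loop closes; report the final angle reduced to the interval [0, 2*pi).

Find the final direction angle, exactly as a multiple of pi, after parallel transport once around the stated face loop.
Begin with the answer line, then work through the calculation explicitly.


Answer: final direction angle = (17/12)*pi

enclosed vertex P0: corner angles sum to (7/4)*pi, defect = 2*pi - (7/4)*pi = pi/4
holonomy = initial angle + sum of enclosed defects (mod 2*pi), positive in the induced orientation
final angle = (7/6)*pi + pi/4 = (17/12)*pi (mod 2*pi)


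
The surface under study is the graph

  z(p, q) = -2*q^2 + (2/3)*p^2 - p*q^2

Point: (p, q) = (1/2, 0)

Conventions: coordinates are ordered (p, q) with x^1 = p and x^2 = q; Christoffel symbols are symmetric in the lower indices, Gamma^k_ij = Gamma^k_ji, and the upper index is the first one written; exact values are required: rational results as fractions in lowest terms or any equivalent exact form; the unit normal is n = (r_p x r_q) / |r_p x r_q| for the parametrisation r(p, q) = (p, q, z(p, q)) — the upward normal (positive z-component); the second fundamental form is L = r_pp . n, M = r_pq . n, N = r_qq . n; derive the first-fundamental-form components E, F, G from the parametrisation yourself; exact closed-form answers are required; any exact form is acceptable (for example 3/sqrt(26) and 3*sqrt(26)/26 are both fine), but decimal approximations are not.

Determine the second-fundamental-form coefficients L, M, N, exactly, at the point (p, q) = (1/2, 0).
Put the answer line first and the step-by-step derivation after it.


Answer: L = 4*sqrt(13)/13, M = 0, N = -15*sqrt(13)/13

z_p = 2/3, z_q = 0, z_pp = 4/3, z_pq = 0, z_qq = -5
E = 13/9, F = 0, G = 1; answer radicand W^2 = 13/9
unnormalised second-form numerators: l = 4/3, m = 0, n = -5; L = l/sqrt(13/9), and similarly M = m/sqrt(W^2), N = n/sqrt(W^2)


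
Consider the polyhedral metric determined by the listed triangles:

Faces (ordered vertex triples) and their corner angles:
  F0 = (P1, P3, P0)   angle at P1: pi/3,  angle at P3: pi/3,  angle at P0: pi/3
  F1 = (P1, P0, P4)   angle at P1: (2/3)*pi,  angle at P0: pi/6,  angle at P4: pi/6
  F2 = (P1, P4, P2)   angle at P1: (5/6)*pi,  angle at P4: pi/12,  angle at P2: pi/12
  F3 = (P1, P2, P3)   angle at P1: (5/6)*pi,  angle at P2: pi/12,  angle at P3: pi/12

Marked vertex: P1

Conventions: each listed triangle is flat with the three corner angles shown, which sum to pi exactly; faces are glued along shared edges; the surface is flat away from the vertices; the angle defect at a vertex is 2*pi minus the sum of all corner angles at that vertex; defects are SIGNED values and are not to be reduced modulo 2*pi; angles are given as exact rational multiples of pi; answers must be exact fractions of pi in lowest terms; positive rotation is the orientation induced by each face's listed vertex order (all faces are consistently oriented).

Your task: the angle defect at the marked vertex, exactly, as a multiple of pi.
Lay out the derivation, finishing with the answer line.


Sum of corner angles at P1: (8/3)*pi
defect = 2*pi - (8/3)*pi

Answer: defect(P1) = (-2/3)*pi


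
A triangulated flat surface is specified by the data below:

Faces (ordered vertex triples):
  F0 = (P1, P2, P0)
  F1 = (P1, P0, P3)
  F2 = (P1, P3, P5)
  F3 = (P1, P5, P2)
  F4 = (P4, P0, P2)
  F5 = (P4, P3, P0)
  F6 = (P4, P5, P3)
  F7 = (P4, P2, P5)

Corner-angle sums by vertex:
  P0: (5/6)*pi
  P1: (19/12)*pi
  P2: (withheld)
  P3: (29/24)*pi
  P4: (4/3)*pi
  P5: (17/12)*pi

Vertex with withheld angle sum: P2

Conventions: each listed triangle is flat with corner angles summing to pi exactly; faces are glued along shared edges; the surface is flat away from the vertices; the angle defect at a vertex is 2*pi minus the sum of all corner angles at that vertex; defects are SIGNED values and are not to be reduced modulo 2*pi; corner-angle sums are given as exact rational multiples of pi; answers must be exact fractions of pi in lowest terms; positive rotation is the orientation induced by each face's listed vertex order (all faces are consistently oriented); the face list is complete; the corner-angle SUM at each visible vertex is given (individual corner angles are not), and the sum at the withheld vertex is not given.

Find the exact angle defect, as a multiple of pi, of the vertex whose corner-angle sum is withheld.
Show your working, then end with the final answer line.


V = 6, E = 12, F = 8; chi = V - E + F = 2
Gauss-Bonnet: total defect = 2*pi*chi = 4*pi; visible defects sum to (29/8)*pi

Answer: defect(P2) = (3/8)*pi


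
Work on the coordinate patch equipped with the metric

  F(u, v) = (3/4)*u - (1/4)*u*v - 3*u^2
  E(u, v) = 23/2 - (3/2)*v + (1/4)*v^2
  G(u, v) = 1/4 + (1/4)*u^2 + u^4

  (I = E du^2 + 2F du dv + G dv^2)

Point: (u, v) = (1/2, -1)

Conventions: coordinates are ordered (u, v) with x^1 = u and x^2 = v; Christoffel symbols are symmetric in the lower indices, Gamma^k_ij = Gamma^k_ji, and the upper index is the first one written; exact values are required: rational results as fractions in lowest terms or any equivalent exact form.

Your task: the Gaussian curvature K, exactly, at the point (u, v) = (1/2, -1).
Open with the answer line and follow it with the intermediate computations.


Answer: K = -9332/24649

E = 53/4, F = -1/4, G = 3/8, EG - F^2 = 157/32 at the point
E_u = 0, E_v = -2, F_u = -2, F_v = -1/8, G_u = 3/4, G_v = 0
E_vv = 1/2, F_uv = -1/4, G_uu = 7/2
K follows from Brioschi's formula, (det M1 - det M2)/(EG - F^2)^2.
M1 = [[-E_vv/2 + F_uv - G_uu/2, E_u/2, F_u - E_v/2], [F_v - G_u/2, E, F], [G_v/2, F, G]] = [[-9/4, 0, -1], [-1/2, 53/4, -1/4], [0, -1/4, 3/8]]; det M1 = -1429/128
M2 = [[0, E_v/2, G_u/2], [E_v/2, E, F], [G_u/2, F, G]] = [[0, -1, 3/8], [-1, 53/4, -1/4], [3/8, -1/4, 3/8]]; det M2 = -525/256
det M1 - det M2 = -2333/256; K = -2333/256 / (157/32)^2 = -9332/24649


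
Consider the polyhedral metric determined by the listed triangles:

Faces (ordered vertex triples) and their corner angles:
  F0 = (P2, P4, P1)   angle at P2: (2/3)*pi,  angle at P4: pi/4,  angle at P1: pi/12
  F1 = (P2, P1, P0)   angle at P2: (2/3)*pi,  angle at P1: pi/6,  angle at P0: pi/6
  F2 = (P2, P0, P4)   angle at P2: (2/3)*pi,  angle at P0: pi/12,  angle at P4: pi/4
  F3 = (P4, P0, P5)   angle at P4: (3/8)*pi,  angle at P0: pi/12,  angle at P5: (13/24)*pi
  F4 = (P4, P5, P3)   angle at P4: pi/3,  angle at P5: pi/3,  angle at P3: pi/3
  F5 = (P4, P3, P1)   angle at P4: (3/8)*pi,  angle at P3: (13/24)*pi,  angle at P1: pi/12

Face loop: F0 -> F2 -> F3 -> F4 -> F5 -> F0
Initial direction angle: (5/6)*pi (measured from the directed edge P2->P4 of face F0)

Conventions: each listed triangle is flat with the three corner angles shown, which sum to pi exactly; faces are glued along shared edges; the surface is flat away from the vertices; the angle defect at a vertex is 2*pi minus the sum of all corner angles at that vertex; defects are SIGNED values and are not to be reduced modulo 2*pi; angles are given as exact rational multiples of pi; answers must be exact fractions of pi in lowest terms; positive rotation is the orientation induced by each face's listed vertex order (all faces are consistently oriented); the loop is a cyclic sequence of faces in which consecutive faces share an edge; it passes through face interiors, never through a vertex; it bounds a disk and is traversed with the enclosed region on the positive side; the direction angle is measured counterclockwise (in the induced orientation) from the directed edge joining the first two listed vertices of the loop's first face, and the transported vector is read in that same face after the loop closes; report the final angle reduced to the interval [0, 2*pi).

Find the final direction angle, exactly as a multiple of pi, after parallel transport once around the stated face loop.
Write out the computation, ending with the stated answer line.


enclosed vertex P4: corner angles sum to (19/12)*pi, defect = 2*pi - (19/12)*pi = (5/12)*pi
summing the enclosed defects onto the initial angle, mod 2*pi in the induced orientation:
final angle = (5/6)*pi + (5/12)*pi = (5/4)*pi (mod 2*pi)

Answer: final direction angle = (5/4)*pi


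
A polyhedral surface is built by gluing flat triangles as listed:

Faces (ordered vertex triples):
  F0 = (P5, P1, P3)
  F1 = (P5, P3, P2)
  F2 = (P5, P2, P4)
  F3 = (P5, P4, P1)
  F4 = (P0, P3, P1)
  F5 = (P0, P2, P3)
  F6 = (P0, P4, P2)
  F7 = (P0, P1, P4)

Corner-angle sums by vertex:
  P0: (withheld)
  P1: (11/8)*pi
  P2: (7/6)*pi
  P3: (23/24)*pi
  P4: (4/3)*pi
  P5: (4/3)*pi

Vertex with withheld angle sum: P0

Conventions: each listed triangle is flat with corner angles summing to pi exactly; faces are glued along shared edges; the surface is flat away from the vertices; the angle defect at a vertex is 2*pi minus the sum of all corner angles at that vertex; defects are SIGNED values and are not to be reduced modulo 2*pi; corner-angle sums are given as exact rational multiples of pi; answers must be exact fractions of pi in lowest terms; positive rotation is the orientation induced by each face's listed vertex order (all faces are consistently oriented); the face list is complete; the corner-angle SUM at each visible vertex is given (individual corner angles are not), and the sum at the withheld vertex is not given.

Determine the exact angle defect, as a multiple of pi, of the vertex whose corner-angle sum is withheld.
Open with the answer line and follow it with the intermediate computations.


Answer: defect(P0) = pi/6

V = 6, E = 12, F = 8; chi = V - E + F = 2
Gauss-Bonnet: total defect = 2*pi*chi = 4*pi; visible defects sum to (23/6)*pi


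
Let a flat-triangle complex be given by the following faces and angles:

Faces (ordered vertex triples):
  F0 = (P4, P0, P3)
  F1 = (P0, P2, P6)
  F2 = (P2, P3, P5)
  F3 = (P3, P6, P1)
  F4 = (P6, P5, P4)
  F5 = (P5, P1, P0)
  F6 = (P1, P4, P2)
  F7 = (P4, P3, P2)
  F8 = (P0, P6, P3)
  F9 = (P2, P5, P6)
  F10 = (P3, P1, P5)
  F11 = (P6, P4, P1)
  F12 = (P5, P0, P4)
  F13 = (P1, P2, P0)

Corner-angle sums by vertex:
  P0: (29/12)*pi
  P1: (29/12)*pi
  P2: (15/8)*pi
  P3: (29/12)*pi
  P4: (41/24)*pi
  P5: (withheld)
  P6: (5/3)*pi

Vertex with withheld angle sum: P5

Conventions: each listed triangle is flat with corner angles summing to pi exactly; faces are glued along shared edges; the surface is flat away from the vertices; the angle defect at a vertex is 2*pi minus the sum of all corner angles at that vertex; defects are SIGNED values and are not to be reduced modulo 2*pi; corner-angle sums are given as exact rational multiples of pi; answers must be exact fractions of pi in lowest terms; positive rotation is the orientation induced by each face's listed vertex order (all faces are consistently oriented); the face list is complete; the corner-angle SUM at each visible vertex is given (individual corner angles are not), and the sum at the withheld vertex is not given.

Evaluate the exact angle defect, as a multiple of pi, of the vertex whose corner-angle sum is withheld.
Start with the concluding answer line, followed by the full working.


Answer: defect(P5) = pi/2

V = 7, E = 21, F = 14; chi = V - E + F = 0
Gauss-Bonnet: total defect = 2*pi*chi = 0; visible defects sum to -pi/2


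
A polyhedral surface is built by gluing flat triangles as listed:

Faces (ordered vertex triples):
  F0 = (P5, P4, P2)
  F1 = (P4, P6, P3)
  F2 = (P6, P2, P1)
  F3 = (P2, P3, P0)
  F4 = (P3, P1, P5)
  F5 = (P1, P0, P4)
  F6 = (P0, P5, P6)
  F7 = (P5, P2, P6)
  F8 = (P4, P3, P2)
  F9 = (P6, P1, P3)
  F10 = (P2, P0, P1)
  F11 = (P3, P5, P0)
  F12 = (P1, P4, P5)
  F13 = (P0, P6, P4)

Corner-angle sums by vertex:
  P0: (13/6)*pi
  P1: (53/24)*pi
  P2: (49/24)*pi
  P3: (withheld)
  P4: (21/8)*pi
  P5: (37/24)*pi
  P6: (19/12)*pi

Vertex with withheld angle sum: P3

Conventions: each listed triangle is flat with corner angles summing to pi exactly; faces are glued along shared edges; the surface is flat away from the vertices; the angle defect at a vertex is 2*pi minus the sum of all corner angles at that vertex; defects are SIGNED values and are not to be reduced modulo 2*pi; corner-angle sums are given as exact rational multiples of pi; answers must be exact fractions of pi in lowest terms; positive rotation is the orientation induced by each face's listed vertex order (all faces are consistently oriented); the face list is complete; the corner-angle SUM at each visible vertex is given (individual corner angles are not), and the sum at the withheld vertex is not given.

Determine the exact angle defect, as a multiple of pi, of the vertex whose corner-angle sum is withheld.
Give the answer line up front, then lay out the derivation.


Answer: defect(P3) = pi/6

V = 7, E = 21, F = 14; chi = V - E + F = 0
Gauss-Bonnet: total defect = 2*pi*chi = 0; visible defects sum to -pi/6


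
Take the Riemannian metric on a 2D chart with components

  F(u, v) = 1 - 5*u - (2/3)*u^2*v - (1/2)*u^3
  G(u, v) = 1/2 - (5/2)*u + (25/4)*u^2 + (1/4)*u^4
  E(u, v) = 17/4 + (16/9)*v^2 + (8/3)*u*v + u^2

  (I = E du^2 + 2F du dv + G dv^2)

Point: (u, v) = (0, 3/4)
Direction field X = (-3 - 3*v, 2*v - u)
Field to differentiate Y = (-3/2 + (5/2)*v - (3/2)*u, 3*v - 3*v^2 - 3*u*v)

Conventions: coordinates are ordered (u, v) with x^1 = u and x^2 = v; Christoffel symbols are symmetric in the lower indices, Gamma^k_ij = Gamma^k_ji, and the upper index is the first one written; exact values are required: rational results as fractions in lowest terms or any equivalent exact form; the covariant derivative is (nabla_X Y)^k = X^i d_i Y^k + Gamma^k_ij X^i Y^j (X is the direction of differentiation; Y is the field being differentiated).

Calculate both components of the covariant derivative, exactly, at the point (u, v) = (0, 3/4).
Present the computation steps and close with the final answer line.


E = 21/4, F = 1, G = 1/2 at the point
E_u = 2, E_v = 8/3, F_u = -5, F_v = 0, G_u = -5/2, G_v = 0
EG - F^2 = 13/8;  g^inv = (8/13) * [[1/2, -1], [-1, 21/4]]
first-kind symbols [ij,l] = (1/2)(d_i g_jl + d_j g_il - d_l g_ij): [uu,u] = E_u/2 = 1, [uu,v] = F_u - E_v/2 = -19/3, [uv,u] = E_v/2 = 4/3, [uv,v] = G_u/2 = -5/4, [vv,u] = F_v - G_u/2 = 5/4, [vv,v] = G_v/2 = 0
Gamma^u_ij = (G*[ij,u] - F*[ij,v])/(EG - F^2), Gamma^v_ij = (E*[ij,v] - F*[ij,u])/(EG - F^2)
Gamma_uuu = 164/39, Gamma_uuv = 46/39, Gamma_uvv = 5/13, Gamma_vuu = -274/13, Gamma_vuv = -379/78, Gamma_vvv = -10/13
X = (-21/4, 3/2), Y = (3/8, 9/16) at the point

Answer: (nabla_X Y)^u = 177/208, (nabla_X Y)^v = 103209/1664


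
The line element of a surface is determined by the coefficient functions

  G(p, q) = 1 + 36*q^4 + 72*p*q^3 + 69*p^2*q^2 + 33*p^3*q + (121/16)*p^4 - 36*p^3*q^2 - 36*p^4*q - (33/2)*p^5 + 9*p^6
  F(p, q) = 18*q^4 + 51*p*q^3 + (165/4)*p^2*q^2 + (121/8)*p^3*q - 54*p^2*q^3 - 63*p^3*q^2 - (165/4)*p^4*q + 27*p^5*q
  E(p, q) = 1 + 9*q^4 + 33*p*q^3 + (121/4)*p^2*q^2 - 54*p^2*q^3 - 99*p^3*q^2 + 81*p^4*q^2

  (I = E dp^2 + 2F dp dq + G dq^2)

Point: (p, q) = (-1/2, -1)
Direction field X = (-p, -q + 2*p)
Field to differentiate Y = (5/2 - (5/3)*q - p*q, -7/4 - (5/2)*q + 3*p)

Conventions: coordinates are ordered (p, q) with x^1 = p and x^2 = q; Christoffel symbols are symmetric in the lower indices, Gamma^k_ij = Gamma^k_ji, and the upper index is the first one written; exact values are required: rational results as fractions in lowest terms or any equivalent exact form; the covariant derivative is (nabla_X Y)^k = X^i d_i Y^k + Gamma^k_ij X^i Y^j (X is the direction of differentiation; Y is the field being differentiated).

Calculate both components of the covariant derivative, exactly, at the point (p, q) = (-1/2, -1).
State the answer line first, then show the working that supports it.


Answer: (nabla_X Y)^p = -148285/255366, (nabla_X Y)^q = 35933/255366

E = 65, F = 161/2, G = 26177/256 at the point
E_p = -232, E_q = -176, F_p = -7485/32, F_q = -3691/16, G_p = -1771/8, G_q = -2415/8
EG - F^2 = 42561/256;  g^inv = (256/42561) * [[26177/256, -161/2], [-161/2, 65]]
first-kind symbols [ij,l] = (1/2)(d_i g_jl + d_j g_il - d_l g_ij): [pp,p] = E_p/2 = -116, [pp,q] = F_p - E_q/2 = -4669/32, [pq,p] = E_q/2 = -88, [pq,q] = G_p/2 = -1771/16, [qq,p] = F_q - G_p/2 = -120, [qq,q] = G_q/2 = -2415/16
Gamma^p_ij = (G*[ij,p] - F*[ij,q])/(EG - F^2), Gamma^q_ij = (E*[ij,q] - F*[ij,p])/(EG - F^2)
Gamma_ppp = -29696/42561, Gamma_ppq = -22528/42561, Gamma_pqq = -10240/14187, Gamma_qpp = -37352/42561, Gamma_qpq = -28336/42561, Gamma_qqq = -12880/14187
X = (1/2, 0), Y = (11/3, -3/4) at the point


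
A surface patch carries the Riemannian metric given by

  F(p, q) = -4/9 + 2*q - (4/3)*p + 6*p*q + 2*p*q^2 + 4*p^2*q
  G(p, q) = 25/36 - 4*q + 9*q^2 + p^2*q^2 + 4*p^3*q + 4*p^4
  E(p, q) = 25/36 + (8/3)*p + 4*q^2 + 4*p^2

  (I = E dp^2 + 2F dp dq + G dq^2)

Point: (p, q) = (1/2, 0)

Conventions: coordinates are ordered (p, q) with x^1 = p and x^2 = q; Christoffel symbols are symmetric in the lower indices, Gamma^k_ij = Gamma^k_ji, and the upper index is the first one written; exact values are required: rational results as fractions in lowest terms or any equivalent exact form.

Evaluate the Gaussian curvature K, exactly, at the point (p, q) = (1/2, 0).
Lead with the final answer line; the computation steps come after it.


Answer: K = -3392/1521

E = 109/36, F = -10/9, G = 17/18, EG - F^2 = 13/8 at the point
E_p = 20/3, E_q = 0, F_p = -4/3, F_q = 6, G_p = 2, G_q = -7/2
E_qq = 8, F_pq = 10, G_pp = 12
K follows from Brioschi's formula, (det M1 - det M2)/(EG - F^2)^2.
M1 = [[-E_qq/2 + F_pq - G_pp/2, E_p/2, F_p - E_q/2], [F_q - G_p/2, E, F], [G_q/2, F, G]] = [[0, 10/3, -4/3], [5, 109/36, -10/9], [-7/4, -10/9, 17/18]]; det M1 = -107/12
M2 = [[0, E_q/2, G_p/2], [E_q/2, E, F], [G_p/2, F, G]] = [[0, 0, 1], [0, 109/36, -10/9], [1, -10/9, 17/18]]; det M2 = -109/36
det M1 - det M2 = -53/9; K = -53/9 / (13/8)^2 = -3392/1521


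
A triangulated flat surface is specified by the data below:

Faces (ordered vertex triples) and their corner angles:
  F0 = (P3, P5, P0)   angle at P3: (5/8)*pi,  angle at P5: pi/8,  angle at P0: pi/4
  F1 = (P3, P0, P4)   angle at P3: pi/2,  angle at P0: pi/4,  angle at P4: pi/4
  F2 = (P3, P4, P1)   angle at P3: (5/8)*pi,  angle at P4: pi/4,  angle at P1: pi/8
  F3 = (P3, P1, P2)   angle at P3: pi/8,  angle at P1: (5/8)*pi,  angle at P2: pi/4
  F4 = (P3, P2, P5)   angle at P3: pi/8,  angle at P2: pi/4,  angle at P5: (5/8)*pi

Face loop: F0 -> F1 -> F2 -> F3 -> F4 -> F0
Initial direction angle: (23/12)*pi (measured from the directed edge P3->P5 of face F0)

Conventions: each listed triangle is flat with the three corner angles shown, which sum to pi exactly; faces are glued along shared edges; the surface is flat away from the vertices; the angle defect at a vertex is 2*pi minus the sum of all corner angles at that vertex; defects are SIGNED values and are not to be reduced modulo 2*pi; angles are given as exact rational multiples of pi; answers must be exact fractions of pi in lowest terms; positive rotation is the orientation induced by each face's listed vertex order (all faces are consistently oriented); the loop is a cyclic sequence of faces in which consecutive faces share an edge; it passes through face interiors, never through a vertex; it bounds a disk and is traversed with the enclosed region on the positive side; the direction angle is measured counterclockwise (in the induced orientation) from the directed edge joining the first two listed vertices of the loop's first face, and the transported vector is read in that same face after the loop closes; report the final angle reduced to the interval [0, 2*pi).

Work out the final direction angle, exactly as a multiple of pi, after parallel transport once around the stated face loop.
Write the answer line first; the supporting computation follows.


Answer: final direction angle = (23/12)*pi

enclosed vertex P3: corner angles sum to 2*pi, defect = 2*pi - 2*pi = 0
the final direction is the initial angle plus the enclosed defects, taken mod 2*pi in the induced orientation
final angle = (23/12)*pi + 0 = (23/12)*pi (mod 2*pi)
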